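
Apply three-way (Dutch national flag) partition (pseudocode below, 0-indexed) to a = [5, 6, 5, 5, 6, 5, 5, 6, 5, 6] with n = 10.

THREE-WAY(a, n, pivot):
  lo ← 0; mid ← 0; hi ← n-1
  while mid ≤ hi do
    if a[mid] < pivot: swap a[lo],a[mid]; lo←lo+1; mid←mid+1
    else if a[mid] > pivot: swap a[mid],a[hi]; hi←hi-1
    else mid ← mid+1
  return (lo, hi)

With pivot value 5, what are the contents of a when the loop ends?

[5, 5, 5, 5, 5, 5, 6, 6, 6, 6]

pivot = 5; lo=0, mid=0, hi=9
a[mid]=5=5: mid=1
a[mid]=6>5: swap a[1],a[9]; hi=8 → [5, 6, 5, 5, 6, 5, 5, 6, 5, 6]
a[mid]=6>5: swap a[1],a[8]; hi=7 → [5, 5, 5, 5, 6, 5, 5, 6, 6, 6]
a[mid]=5=5: mid=2
a[mid]=5=5: mid=3
a[mid]=5=5: mid=4
a[mid]=6>5: swap a[4],a[7]; hi=6 → [5, 5, 5, 5, 6, 5, 5, 6, 6, 6]
a[mid]=6>5: swap a[4],a[6]; hi=5 → [5, 5, 5, 5, 5, 5, 6, 6, 6, 6]
a[mid]=5=5: mid=5
a[mid]=5=5: mid=6
end: lo=0, hi=5; a = [5, 5, 5, 5, 5, 5, 6, 6, 6, 6]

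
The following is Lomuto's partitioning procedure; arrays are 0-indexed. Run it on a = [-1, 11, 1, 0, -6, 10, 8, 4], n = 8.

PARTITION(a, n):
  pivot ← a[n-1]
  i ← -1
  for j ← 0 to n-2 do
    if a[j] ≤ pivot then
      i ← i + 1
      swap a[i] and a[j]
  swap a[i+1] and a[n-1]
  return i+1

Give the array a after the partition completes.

pivot = a[7] = 4; i = -1
j=0: a[0]=-1 ≤ 4 → i=0, swap a[0],a[0] (no change) → [-1, 11, 1, 0, -6, 10, 8, 4]
j=1: a[1]=11 > 4 → no swap
j=2: a[2]=1 ≤ 4 → i=1, swap a[1],a[2] → [-1, 1, 11, 0, -6, 10, 8, 4]
j=3: a[3]=0 ≤ 4 → i=2, swap a[2],a[3] → [-1, 1, 0, 11, -6, 10, 8, 4]
j=4: a[4]=-6 ≤ 4 → i=3, swap a[3],a[4] → [-1, 1, 0, -6, 11, 10, 8, 4]
j=5: a[5]=10 > 4 → no swap
j=6: a[6]=8 > 4 → no swap
final swap a[4],a[7] → [-1, 1, 0, -6, 4, 10, 8, 11]; return 4

[-1, 1, 0, -6, 4, 10, 8, 11]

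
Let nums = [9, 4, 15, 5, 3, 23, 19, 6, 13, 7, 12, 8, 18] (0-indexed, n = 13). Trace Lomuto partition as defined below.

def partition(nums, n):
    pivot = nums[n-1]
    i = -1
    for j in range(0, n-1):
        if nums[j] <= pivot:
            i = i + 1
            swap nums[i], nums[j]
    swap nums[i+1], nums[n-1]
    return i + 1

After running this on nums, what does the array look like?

[9, 4, 15, 5, 3, 6, 13, 7, 12, 8, 18, 23, 19]

pivot = nums[12] = 18; i = -1
j=0: nums[0]=9 ≤ 18 → i=0, swap nums[0],nums[0] (no change) → [9, 4, 15, 5, 3, 23, 19, 6, 13, 7, 12, 8, 18]
j=1: nums[1]=4 ≤ 18 → i=1, swap nums[1],nums[1] (no change) → [9, 4, 15, 5, 3, 23, 19, 6, 13, 7, 12, 8, 18]
j=2: nums[2]=15 ≤ 18 → i=2, swap nums[2],nums[2] (no change) → [9, 4, 15, 5, 3, 23, 19, 6, 13, 7, 12, 8, 18]
j=3: nums[3]=5 ≤ 18 → i=3, swap nums[3],nums[3] (no change) → [9, 4, 15, 5, 3, 23, 19, 6, 13, 7, 12, 8, 18]
j=4: nums[4]=3 ≤ 18 → i=4, swap nums[4],nums[4] (no change) → [9, 4, 15, 5, 3, 23, 19, 6, 13, 7, 12, 8, 18]
j=5: nums[5]=23 > 18 → no swap
j=6: nums[6]=19 > 18 → no swap
j=7: nums[7]=6 ≤ 18 → i=5, swap nums[5],nums[7] → [9, 4, 15, 5, 3, 6, 19, 23, 13, 7, 12, 8, 18]
j=8: nums[8]=13 ≤ 18 → i=6, swap nums[6],nums[8] → [9, 4, 15, 5, 3, 6, 13, 23, 19, 7, 12, 8, 18]
j=9: nums[9]=7 ≤ 18 → i=7, swap nums[7],nums[9] → [9, 4, 15, 5, 3, 6, 13, 7, 19, 23, 12, 8, 18]
j=10: nums[10]=12 ≤ 18 → i=8, swap nums[8],nums[10] → [9, 4, 15, 5, 3, 6, 13, 7, 12, 23, 19, 8, 18]
j=11: nums[11]=8 ≤ 18 → i=9, swap nums[9],nums[11] → [9, 4, 15, 5, 3, 6, 13, 7, 12, 8, 19, 23, 18]
final swap nums[10],nums[12] → [9, 4, 15, 5, 3, 6, 13, 7, 12, 8, 18, 23, 19]; return 10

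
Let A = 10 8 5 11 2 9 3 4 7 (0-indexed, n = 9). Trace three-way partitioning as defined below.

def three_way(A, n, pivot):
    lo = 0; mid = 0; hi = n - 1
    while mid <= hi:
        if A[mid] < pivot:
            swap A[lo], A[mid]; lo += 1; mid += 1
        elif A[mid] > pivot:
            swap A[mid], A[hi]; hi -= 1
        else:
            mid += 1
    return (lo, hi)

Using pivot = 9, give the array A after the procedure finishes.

7 8 5 4 2 3 9 11 10

pivot = 9; lo=0, mid=0, hi=8
A[mid]=10>9: swap A[0],A[8]; hi=7 → 7 8 5 11 2 9 3 4 10
A[mid]=7<9: swap A[0],A[0]; lo=1,mid=1 → 7 8 5 11 2 9 3 4 10
A[mid]=8<9: swap A[1],A[1]; lo=2,mid=2 → 7 8 5 11 2 9 3 4 10
A[mid]=5<9: swap A[2],A[2]; lo=3,mid=3 → 7 8 5 11 2 9 3 4 10
A[mid]=11>9: swap A[3],A[7]; hi=6 → 7 8 5 4 2 9 3 11 10
A[mid]=4<9: swap A[3],A[3]; lo=4,mid=4 → 7 8 5 4 2 9 3 11 10
A[mid]=2<9: swap A[4],A[4]; lo=5,mid=5 → 7 8 5 4 2 9 3 11 10
A[mid]=9=9: mid=6
A[mid]=3<9: swap A[5],A[6]; lo=6,mid=7 → 7 8 5 4 2 3 9 11 10
end: lo=6, hi=6; A = 7 8 5 4 2 3 9 11 10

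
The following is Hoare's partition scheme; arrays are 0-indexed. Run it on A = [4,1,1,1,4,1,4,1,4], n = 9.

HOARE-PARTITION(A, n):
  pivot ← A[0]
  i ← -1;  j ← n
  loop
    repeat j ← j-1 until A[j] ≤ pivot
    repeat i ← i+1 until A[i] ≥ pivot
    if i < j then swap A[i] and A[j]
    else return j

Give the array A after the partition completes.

[4,1,1,1,1,1,4,4,4]

pivot=4
j stops at 8 (4), i stops at 0 (4); swap ⇒ [4,1,1,1,4,1,4,1,4]
j stops at 7 (1), i stops at 4 (4); swap ⇒ [4,1,1,1,1,1,4,4,4]
j stops at 6, i stops at 6; i≥j ⇒ return 6. A=[4,1,1,1,1,1,4,4,4]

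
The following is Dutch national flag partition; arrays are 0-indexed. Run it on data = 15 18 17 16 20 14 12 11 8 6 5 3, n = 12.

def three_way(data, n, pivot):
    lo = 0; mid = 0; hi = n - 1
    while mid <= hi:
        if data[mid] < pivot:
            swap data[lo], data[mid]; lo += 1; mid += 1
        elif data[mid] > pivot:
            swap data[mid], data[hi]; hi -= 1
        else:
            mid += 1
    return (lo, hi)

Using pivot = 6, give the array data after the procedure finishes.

pivot = 6; lo=0, mid=0, hi=11
data[mid]=15>6: swap data[0],data[11]; hi=10 → 3 18 17 16 20 14 12 11 8 6 5 15
data[mid]=3<6: swap data[0],data[0]; lo=1,mid=1 → 3 18 17 16 20 14 12 11 8 6 5 15
data[mid]=18>6: swap data[1],data[10]; hi=9 → 3 5 17 16 20 14 12 11 8 6 18 15
data[mid]=5<6: swap data[1],data[1]; lo=2,mid=2 → 3 5 17 16 20 14 12 11 8 6 18 15
data[mid]=17>6: swap data[2],data[9]; hi=8 → 3 5 6 16 20 14 12 11 8 17 18 15
data[mid]=6=6: mid=3
data[mid]=16>6: swap data[3],data[8]; hi=7 → 3 5 6 8 20 14 12 11 16 17 18 15
data[mid]=8>6: swap data[3],data[7]; hi=6 → 3 5 6 11 20 14 12 8 16 17 18 15
data[mid]=11>6: swap data[3],data[6]; hi=5 → 3 5 6 12 20 14 11 8 16 17 18 15
data[mid]=12>6: swap data[3],data[5]; hi=4 → 3 5 6 14 20 12 11 8 16 17 18 15
data[mid]=14>6: swap data[3],data[4]; hi=3 → 3 5 6 20 14 12 11 8 16 17 18 15
data[mid]=20>6: swap data[3],data[3]; hi=2 → 3 5 6 20 14 12 11 8 16 17 18 15
end: lo=2, hi=2; data = 3 5 6 20 14 12 11 8 16 17 18 15

3 5 6 20 14 12 11 8 16 17 18 15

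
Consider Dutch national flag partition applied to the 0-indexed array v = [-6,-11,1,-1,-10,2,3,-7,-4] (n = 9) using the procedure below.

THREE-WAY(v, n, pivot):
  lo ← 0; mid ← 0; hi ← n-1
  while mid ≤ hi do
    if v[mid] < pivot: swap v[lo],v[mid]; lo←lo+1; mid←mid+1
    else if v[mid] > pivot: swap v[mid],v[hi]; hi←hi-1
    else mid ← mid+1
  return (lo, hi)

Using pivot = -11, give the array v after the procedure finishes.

[-11,1,-1,-10,2,3,-7,-4,-6]

lo=0 mid=0 hi=8
-6>-11: swap(0,8), hi=7 ⇒ [-4,-11,1,-1,-10,2,3,-7,-6]
-4>-11: swap(0,7), hi=6 ⇒ [-7,-11,1,-1,-10,2,3,-4,-6]
-7>-11: swap(0,6), hi=5 ⇒ [3,-11,1,-1,-10,2,-7,-4,-6]
3>-11: swap(0,5), hi=4 ⇒ [2,-11,1,-1,-10,3,-7,-4,-6]
2>-11: swap(0,4), hi=3 ⇒ [-10,-11,1,-1,2,3,-7,-4,-6]
-10>-11: swap(0,3), hi=2 ⇒ [-1,-11,1,-10,2,3,-7,-4,-6]
-1>-11: swap(0,2), hi=1 ⇒ [1,-11,-1,-10,2,3,-7,-4,-6]
1>-11: swap(0,1), hi=0 ⇒ [-11,1,-1,-10,2,3,-7,-4,-6]
-11=-11: mid=1
done. lo=0 hi=0; v=[-11,1,-1,-10,2,3,-7,-4,-6]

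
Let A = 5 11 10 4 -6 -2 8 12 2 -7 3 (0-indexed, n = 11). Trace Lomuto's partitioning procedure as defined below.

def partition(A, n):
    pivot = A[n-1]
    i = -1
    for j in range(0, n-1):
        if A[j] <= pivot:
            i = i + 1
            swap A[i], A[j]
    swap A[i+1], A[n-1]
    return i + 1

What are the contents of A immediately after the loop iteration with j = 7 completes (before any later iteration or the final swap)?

pivot=3, i=-1
j=0: 5>3, skip
j=1: 11>3, skip
j=2: 10>3, skip
j=3: 4>3, skip
j=4: -6≤3, i=0, swap(0,4) ⇒ -6 11 10 4 5 -2 8 12 2 -7 3
j=5: -2≤3, i=1, swap(1,5) ⇒ -6 -2 10 4 5 11 8 12 2 -7 3
j=6: 8>3, skip
j=7: 12>3, skip
(after j=7) A = -6 -2 10 4 5 11 8 12 2 -7 3

-6 -2 10 4 5 11 8 12 2 -7 3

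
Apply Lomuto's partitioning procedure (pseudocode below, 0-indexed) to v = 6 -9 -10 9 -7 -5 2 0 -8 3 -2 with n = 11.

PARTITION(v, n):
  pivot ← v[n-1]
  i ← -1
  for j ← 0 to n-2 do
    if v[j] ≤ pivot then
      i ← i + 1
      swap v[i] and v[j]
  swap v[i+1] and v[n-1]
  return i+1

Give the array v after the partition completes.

-9 -10 -7 -5 -8 -2 2 0 6 3 9

pivot=-2, i=-1
j=0: 6>-2, skip
j=1: -9≤-2, i=0, swap(0,1) ⇒ -9 6 -10 9 -7 -5 2 0 -8 3 -2
j=2: -10≤-2, i=1, swap(1,2) ⇒ -9 -10 6 9 -7 -5 2 0 -8 3 -2
j=3: 9>-2, skip
j=4: -7≤-2, i=2, swap(2,4) ⇒ -9 -10 -7 9 6 -5 2 0 -8 3 -2
j=5: -5≤-2, i=3, swap(3,5) ⇒ -9 -10 -7 -5 6 9 2 0 -8 3 -2
j=6: 2>-2, skip
j=7: 0>-2, skip
j=8: -8≤-2, i=4, swap(4,8) ⇒ -9 -10 -7 -5 -8 9 2 0 6 3 -2
j=9: 3>-2, skip
swap(5,10) ⇒ -9 -10 -7 -5 -8 -2 2 0 6 3 9; return 5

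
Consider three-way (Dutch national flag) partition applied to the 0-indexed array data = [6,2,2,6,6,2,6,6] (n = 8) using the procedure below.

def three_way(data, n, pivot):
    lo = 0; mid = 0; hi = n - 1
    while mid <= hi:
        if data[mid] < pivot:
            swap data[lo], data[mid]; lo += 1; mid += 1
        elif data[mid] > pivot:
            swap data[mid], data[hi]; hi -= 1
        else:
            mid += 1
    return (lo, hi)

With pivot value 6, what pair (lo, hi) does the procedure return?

pivot = 6; lo=0, mid=0, hi=7
data[mid]=6=6: mid=1
data[mid]=2<6: swap data[0],data[1]; lo=1,mid=2 → [2,6,2,6,6,2,6,6]
data[mid]=2<6: swap data[1],data[2]; lo=2,mid=3 → [2,2,6,6,6,2,6,6]
data[mid]=6=6: mid=4
data[mid]=6=6: mid=5
data[mid]=2<6: swap data[2],data[5]; lo=3,mid=6 → [2,2,2,6,6,6,6,6]
data[mid]=6=6: mid=7
data[mid]=6=6: mid=8
end: lo=3, hi=7; data = [2,2,2,6,6,6,6,6]

(3, 7)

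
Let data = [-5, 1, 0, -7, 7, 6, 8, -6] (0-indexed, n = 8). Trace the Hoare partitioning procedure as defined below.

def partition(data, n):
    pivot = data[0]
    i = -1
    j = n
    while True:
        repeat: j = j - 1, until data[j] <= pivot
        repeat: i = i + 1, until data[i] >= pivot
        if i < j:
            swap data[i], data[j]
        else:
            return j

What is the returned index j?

1

pivot = data[0] = -5; i = -1, j = 8
j→7 (data[7]=-6≤-5), i→0 (data[0]=-5≥-5); i<j, swap → [-6, 1, 0, -7, 7, 6, 8, -5]
j→3 (data[3]=-7≤-5), i→1 (data[1]=1≥-5); i<j, swap → [-6, -7, 0, 1, 7, 6, 8, -5]
j→1, i→2; i≥j, return j=1. data = [-6, -7, 0, 1, 7, 6, 8, -5]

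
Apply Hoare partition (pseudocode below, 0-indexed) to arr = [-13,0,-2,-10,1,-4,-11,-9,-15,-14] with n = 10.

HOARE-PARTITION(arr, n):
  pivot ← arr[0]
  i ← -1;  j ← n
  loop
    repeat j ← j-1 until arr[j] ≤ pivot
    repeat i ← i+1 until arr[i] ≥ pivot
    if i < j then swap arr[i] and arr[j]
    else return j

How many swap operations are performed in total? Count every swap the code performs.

2

pivot = arr[0] = -13; i = -1, j = 10
j→9 (arr[9]=-14≤-13), i→0 (arr[0]=-13≥-13); i<j, swap → [-14,0,-2,-10,1,-4,-11,-9,-15,-13]
j→8 (arr[8]=-15≤-13), i→1 (arr[1]=0≥-13); i<j, swap → [-14,-15,-2,-10,1,-4,-11,-9,0,-13]
j→1, i→2; i≥j, return j=1. arr = [-14,-15,-2,-10,1,-4,-11,-9,0,-13]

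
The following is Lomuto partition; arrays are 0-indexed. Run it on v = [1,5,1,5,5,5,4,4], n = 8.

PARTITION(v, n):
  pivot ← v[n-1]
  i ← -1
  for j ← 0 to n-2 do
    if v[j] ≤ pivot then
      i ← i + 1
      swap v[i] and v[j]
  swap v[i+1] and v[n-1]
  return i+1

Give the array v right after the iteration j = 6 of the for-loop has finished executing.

[1,1,4,5,5,5,5,4]

pivot=4, i=-1
j=0: 1≤4, i=0, swap(0,0) ⇒ [1,5,1,5,5,5,4,4]
j=1: 5>4, skip
j=2: 1≤4, i=1, swap(1,2) ⇒ [1,1,5,5,5,5,4,4]
j=3: 5>4, skip
j=4: 5>4, skip
j=5: 5>4, skip
j=6: 4≤4, i=2, swap(2,6) ⇒ [1,1,4,5,5,5,5,4]
(after j=6) v = [1,1,4,5,5,5,5,4]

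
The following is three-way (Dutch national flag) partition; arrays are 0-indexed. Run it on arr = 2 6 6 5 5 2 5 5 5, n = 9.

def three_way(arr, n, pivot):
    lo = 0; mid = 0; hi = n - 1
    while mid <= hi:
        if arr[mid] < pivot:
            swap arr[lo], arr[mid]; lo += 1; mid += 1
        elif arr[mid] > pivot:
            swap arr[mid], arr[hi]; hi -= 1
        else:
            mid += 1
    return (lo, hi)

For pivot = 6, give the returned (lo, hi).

(7, 8)

pivot = 6; lo=0, mid=0, hi=8
arr[mid]=2<6: swap arr[0],arr[0]; lo=1,mid=1 → 2 6 6 5 5 2 5 5 5
arr[mid]=6=6: mid=2
arr[mid]=6=6: mid=3
arr[mid]=5<6: swap arr[1],arr[3]; lo=2,mid=4 → 2 5 6 6 5 2 5 5 5
arr[mid]=5<6: swap arr[2],arr[4]; lo=3,mid=5 → 2 5 5 6 6 2 5 5 5
arr[mid]=2<6: swap arr[3],arr[5]; lo=4,mid=6 → 2 5 5 2 6 6 5 5 5
arr[mid]=5<6: swap arr[4],arr[6]; lo=5,mid=7 → 2 5 5 2 5 6 6 5 5
arr[mid]=5<6: swap arr[5],arr[7]; lo=6,mid=8 → 2 5 5 2 5 5 6 6 5
arr[mid]=5<6: swap arr[6],arr[8]; lo=7,mid=9 → 2 5 5 2 5 5 5 6 6
end: lo=7, hi=8; arr = 2 5 5 2 5 5 5 6 6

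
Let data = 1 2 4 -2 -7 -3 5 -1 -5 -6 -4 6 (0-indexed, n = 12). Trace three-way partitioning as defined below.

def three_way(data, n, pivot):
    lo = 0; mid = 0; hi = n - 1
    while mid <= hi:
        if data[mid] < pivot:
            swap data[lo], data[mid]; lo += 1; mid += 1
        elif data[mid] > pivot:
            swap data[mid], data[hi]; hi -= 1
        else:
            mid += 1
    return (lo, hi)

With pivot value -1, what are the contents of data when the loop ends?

pivot = -1; lo=0, mid=0, hi=11
data[mid]=1>-1: swap data[0],data[11]; hi=10 → 6 2 4 -2 -7 -3 5 -1 -5 -6 -4 1
data[mid]=6>-1: swap data[0],data[10]; hi=9 → -4 2 4 -2 -7 -3 5 -1 -5 -6 6 1
data[mid]=-4<-1: swap data[0],data[0]; lo=1,mid=1 → -4 2 4 -2 -7 -3 5 -1 -5 -6 6 1
data[mid]=2>-1: swap data[1],data[9]; hi=8 → -4 -6 4 -2 -7 -3 5 -1 -5 2 6 1
data[mid]=-6<-1: swap data[1],data[1]; lo=2,mid=2 → -4 -6 4 -2 -7 -3 5 -1 -5 2 6 1
data[mid]=4>-1: swap data[2],data[8]; hi=7 → -4 -6 -5 -2 -7 -3 5 -1 4 2 6 1
data[mid]=-5<-1: swap data[2],data[2]; lo=3,mid=3 → -4 -6 -5 -2 -7 -3 5 -1 4 2 6 1
data[mid]=-2<-1: swap data[3],data[3]; lo=4,mid=4 → -4 -6 -5 -2 -7 -3 5 -1 4 2 6 1
data[mid]=-7<-1: swap data[4],data[4]; lo=5,mid=5 → -4 -6 -5 -2 -7 -3 5 -1 4 2 6 1
data[mid]=-3<-1: swap data[5],data[5]; lo=6,mid=6 → -4 -6 -5 -2 -7 -3 5 -1 4 2 6 1
data[mid]=5>-1: swap data[6],data[7]; hi=6 → -4 -6 -5 -2 -7 -3 -1 5 4 2 6 1
data[mid]=-1=-1: mid=7
end: lo=6, hi=6; data = -4 -6 -5 -2 -7 -3 -1 5 4 2 6 1

-4 -6 -5 -2 -7 -3 -1 5 4 2 6 1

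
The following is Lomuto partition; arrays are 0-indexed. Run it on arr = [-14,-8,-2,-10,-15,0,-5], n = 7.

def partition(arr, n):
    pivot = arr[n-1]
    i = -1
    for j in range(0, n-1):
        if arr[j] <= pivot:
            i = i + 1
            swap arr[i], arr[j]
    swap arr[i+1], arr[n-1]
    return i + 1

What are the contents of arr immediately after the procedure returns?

pivot=-5, i=-1
j=0: -14≤-5, i=0, swap(0,0) ⇒ [-14,-8,-2,-10,-15,0,-5]
j=1: -8≤-5, i=1, swap(1,1) ⇒ [-14,-8,-2,-10,-15,0,-5]
j=2: -2>-5, skip
j=3: -10≤-5, i=2, swap(2,3) ⇒ [-14,-8,-10,-2,-15,0,-5]
j=4: -15≤-5, i=3, swap(3,4) ⇒ [-14,-8,-10,-15,-2,0,-5]
j=5: 0>-5, skip
swap(4,6) ⇒ [-14,-8,-10,-15,-5,0,-2]; return 4

[-14,-8,-10,-15,-5,0,-2]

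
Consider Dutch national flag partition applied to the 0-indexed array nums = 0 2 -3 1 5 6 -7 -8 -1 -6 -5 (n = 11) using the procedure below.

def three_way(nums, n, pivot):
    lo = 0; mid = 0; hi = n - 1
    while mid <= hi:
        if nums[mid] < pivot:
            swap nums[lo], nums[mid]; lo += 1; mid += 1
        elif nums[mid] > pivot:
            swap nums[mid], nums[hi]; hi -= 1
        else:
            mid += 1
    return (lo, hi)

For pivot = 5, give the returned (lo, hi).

(9, 9)

lo=0 mid=0 hi=10
0<5: swap(0,0), lo=1 mid=1 ⇒ 0 2 -3 1 5 6 -7 -8 -1 -6 -5
2<5: swap(1,1), lo=2 mid=2 ⇒ 0 2 -3 1 5 6 -7 -8 -1 -6 -5
-3<5: swap(2,2), lo=3 mid=3 ⇒ 0 2 -3 1 5 6 -7 -8 -1 -6 -5
1<5: swap(3,3), lo=4 mid=4 ⇒ 0 2 -3 1 5 6 -7 -8 -1 -6 -5
5=5: mid=5
6>5: swap(5,10), hi=9 ⇒ 0 2 -3 1 5 -5 -7 -8 -1 -6 6
-5<5: swap(4,5), lo=5 mid=6 ⇒ 0 2 -3 1 -5 5 -7 -8 -1 -6 6
-7<5: swap(5,6), lo=6 mid=7 ⇒ 0 2 -3 1 -5 -7 5 -8 -1 -6 6
-8<5: swap(6,7), lo=7 mid=8 ⇒ 0 2 -3 1 -5 -7 -8 5 -1 -6 6
-1<5: swap(7,8), lo=8 mid=9 ⇒ 0 2 -3 1 -5 -7 -8 -1 5 -6 6
-6<5: swap(8,9), lo=9 mid=10 ⇒ 0 2 -3 1 -5 -7 -8 -1 -6 5 6
done. lo=9 hi=9; nums=0 2 -3 1 -5 -7 -8 -1 -6 5 6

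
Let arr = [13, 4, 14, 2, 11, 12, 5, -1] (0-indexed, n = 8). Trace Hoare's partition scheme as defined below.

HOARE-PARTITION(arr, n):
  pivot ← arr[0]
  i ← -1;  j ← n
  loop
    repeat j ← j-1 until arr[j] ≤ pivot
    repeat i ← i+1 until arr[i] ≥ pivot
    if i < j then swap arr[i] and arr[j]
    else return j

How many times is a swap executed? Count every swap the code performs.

pivot = arr[0] = 13; i = -1, j = 8
j→7 (arr[7]=-1≤13), i→0 (arr[0]=13≥13); i<j, swap → [-1, 4, 14, 2, 11, 12, 5, 13]
j→6 (arr[6]=5≤13), i→2 (arr[2]=14≥13); i<j, swap → [-1, 4, 5, 2, 11, 12, 14, 13]
j→5, i→6; i≥j, return j=5. arr = [-1, 4, 5, 2, 11, 12, 14, 13]

2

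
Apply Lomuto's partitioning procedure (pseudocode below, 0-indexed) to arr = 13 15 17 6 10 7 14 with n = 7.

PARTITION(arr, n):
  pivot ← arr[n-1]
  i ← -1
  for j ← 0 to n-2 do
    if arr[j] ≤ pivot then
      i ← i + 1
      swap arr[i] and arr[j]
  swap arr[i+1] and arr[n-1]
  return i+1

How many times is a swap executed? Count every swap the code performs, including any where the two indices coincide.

5

pivot = arr[6] = 14; i = -1
j=0: arr[0]=13 ≤ 14 → i=0, swap arr[0],arr[0] (no change) → 13 15 17 6 10 7 14
j=1: arr[1]=15 > 14 → no swap
j=2: arr[2]=17 > 14 → no swap
j=3: arr[3]=6 ≤ 14 → i=1, swap arr[1],arr[3] → 13 6 17 15 10 7 14
j=4: arr[4]=10 ≤ 14 → i=2, swap arr[2],arr[4] → 13 6 10 15 17 7 14
j=5: arr[5]=7 ≤ 14 → i=3, swap arr[3],arr[5] → 13 6 10 7 17 15 14
final swap arr[4],arr[6] → 13 6 10 7 14 15 17; return 4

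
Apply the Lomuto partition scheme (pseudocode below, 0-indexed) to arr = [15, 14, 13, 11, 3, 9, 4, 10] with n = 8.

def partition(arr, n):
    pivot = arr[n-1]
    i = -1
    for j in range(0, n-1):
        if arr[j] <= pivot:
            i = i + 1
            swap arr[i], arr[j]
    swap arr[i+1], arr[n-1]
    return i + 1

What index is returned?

pivot=10, i=-1
j=0: 15>10, skip
j=1: 14>10, skip
j=2: 13>10, skip
j=3: 11>10, skip
j=4: 3≤10, i=0, swap(0,4) ⇒ [3, 14, 13, 11, 15, 9, 4, 10]
j=5: 9≤10, i=1, swap(1,5) ⇒ [3, 9, 13, 11, 15, 14, 4, 10]
j=6: 4≤10, i=2, swap(2,6) ⇒ [3, 9, 4, 11, 15, 14, 13, 10]
swap(3,7) ⇒ [3, 9, 4, 10, 15, 14, 13, 11]; return 3

3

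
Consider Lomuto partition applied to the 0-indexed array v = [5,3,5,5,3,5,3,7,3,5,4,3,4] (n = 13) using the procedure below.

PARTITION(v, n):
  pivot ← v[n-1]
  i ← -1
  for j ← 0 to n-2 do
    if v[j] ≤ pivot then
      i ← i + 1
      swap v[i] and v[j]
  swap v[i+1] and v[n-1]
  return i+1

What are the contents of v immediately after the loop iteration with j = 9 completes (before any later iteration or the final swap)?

pivot = v[12] = 4; i = -1
j=0: v[0]=5 > 4 → no swap
j=1: v[1]=3 ≤ 4 → i=0, swap v[0],v[1] → [3,5,5,5,3,5,3,7,3,5,4,3,4]
j=2: v[2]=5 > 4 → no swap
j=3: v[3]=5 > 4 → no swap
j=4: v[4]=3 ≤ 4 → i=1, swap v[1],v[4] → [3,3,5,5,5,5,3,7,3,5,4,3,4]
j=5: v[5]=5 > 4 → no swap
j=6: v[6]=3 ≤ 4 → i=2, swap v[2],v[6] → [3,3,3,5,5,5,5,7,3,5,4,3,4]
j=7: v[7]=7 > 4 → no swap
j=8: v[8]=3 ≤ 4 → i=3, swap v[3],v[8] → [3,3,3,3,5,5,5,7,5,5,4,3,4]
j=9: v[9]=5 > 4 → no swap
(after j=9) v = [3,3,3,3,5,5,5,7,5,5,4,3,4]

[3,3,3,3,5,5,5,7,5,5,4,3,4]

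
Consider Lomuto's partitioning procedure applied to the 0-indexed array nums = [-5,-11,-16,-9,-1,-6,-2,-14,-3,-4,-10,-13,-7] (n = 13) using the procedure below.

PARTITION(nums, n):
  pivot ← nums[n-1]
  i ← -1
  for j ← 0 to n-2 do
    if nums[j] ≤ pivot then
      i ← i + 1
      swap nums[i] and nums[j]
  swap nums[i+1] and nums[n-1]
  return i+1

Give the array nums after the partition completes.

pivot = nums[12] = -7; i = -1
j=0: nums[0]=-5 > -7 → no swap
j=1: nums[1]=-11 ≤ -7 → i=0, swap nums[0],nums[1] → [-11,-5,-16,-9,-1,-6,-2,-14,-3,-4,-10,-13,-7]
j=2: nums[2]=-16 ≤ -7 → i=1, swap nums[1],nums[2] → [-11,-16,-5,-9,-1,-6,-2,-14,-3,-4,-10,-13,-7]
j=3: nums[3]=-9 ≤ -7 → i=2, swap nums[2],nums[3] → [-11,-16,-9,-5,-1,-6,-2,-14,-3,-4,-10,-13,-7]
j=4: nums[4]=-1 > -7 → no swap
j=5: nums[5]=-6 > -7 → no swap
j=6: nums[6]=-2 > -7 → no swap
j=7: nums[7]=-14 ≤ -7 → i=3, swap nums[3],nums[7] → [-11,-16,-9,-14,-1,-6,-2,-5,-3,-4,-10,-13,-7]
j=8: nums[8]=-3 > -7 → no swap
j=9: nums[9]=-4 > -7 → no swap
j=10: nums[10]=-10 ≤ -7 → i=4, swap nums[4],nums[10] → [-11,-16,-9,-14,-10,-6,-2,-5,-3,-4,-1,-13,-7]
j=11: nums[11]=-13 ≤ -7 → i=5, swap nums[5],nums[11] → [-11,-16,-9,-14,-10,-13,-2,-5,-3,-4,-1,-6,-7]
final swap nums[6],nums[12] → [-11,-16,-9,-14,-10,-13,-7,-5,-3,-4,-1,-6,-2]; return 6

[-11,-16,-9,-14,-10,-13,-7,-5,-3,-4,-1,-6,-2]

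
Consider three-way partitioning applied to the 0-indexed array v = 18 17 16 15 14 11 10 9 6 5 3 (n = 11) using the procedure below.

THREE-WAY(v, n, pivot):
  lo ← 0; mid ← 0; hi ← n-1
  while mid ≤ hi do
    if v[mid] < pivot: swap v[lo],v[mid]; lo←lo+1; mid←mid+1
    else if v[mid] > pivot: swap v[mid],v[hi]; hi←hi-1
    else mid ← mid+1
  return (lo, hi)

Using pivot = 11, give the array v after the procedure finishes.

3 5 6 9 10 11 14 15 16 17 18

pivot = 11; lo=0, mid=0, hi=10
v[mid]=18>11: swap v[0],v[10]; hi=9 → 3 17 16 15 14 11 10 9 6 5 18
v[mid]=3<11: swap v[0],v[0]; lo=1,mid=1 → 3 17 16 15 14 11 10 9 6 5 18
v[mid]=17>11: swap v[1],v[9]; hi=8 → 3 5 16 15 14 11 10 9 6 17 18
v[mid]=5<11: swap v[1],v[1]; lo=2,mid=2 → 3 5 16 15 14 11 10 9 6 17 18
v[mid]=16>11: swap v[2],v[8]; hi=7 → 3 5 6 15 14 11 10 9 16 17 18
v[mid]=6<11: swap v[2],v[2]; lo=3,mid=3 → 3 5 6 15 14 11 10 9 16 17 18
v[mid]=15>11: swap v[3],v[7]; hi=6 → 3 5 6 9 14 11 10 15 16 17 18
v[mid]=9<11: swap v[3],v[3]; lo=4,mid=4 → 3 5 6 9 14 11 10 15 16 17 18
v[mid]=14>11: swap v[4],v[6]; hi=5 → 3 5 6 9 10 11 14 15 16 17 18
v[mid]=10<11: swap v[4],v[4]; lo=5,mid=5 → 3 5 6 9 10 11 14 15 16 17 18
v[mid]=11=11: mid=6
end: lo=5, hi=5; v = 3 5 6 9 10 11 14 15 16 17 18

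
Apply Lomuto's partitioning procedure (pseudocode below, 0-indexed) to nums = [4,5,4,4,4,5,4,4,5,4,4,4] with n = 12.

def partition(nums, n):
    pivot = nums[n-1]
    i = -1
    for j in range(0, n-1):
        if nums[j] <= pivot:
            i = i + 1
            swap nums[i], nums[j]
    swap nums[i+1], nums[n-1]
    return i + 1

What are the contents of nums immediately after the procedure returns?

pivot = nums[11] = 4; i = -1
j=0: nums[0]=4 ≤ 4 → i=0, swap nums[0],nums[0] (no change) → [4,5,4,4,4,5,4,4,5,4,4,4]
j=1: nums[1]=5 > 4 → no swap
j=2: nums[2]=4 ≤ 4 → i=1, swap nums[1],nums[2] → [4,4,5,4,4,5,4,4,5,4,4,4]
j=3: nums[3]=4 ≤ 4 → i=2, swap nums[2],nums[3] → [4,4,4,5,4,5,4,4,5,4,4,4]
j=4: nums[4]=4 ≤ 4 → i=3, swap nums[3],nums[4] → [4,4,4,4,5,5,4,4,5,4,4,4]
j=5: nums[5]=5 > 4 → no swap
j=6: nums[6]=4 ≤ 4 → i=4, swap nums[4],nums[6] → [4,4,4,4,4,5,5,4,5,4,4,4]
j=7: nums[7]=4 ≤ 4 → i=5, swap nums[5],nums[7] → [4,4,4,4,4,4,5,5,5,4,4,4]
j=8: nums[8]=5 > 4 → no swap
j=9: nums[9]=4 ≤ 4 → i=6, swap nums[6],nums[9] → [4,4,4,4,4,4,4,5,5,5,4,4]
j=10: nums[10]=4 ≤ 4 → i=7, swap nums[7],nums[10] → [4,4,4,4,4,4,4,4,5,5,5,4]
final swap nums[8],nums[11] → [4,4,4,4,4,4,4,4,4,5,5,5]; return 8

[4,4,4,4,4,4,4,4,4,5,5,5]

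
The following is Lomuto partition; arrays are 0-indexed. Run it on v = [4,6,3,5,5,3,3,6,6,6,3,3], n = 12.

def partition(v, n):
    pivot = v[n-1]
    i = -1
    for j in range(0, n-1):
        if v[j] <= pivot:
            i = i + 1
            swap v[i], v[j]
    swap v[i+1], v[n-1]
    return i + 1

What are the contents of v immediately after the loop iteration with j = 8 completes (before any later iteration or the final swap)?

[3,3,3,5,5,6,4,6,6,6,3,3]

pivot = v[11] = 3; i = -1
j=0: v[0]=4 > 3 → no swap
j=1: v[1]=6 > 3 → no swap
j=2: v[2]=3 ≤ 3 → i=0, swap v[0],v[2] → [3,6,4,5,5,3,3,6,6,6,3,3]
j=3: v[3]=5 > 3 → no swap
j=4: v[4]=5 > 3 → no swap
j=5: v[5]=3 ≤ 3 → i=1, swap v[1],v[5] → [3,3,4,5,5,6,3,6,6,6,3,3]
j=6: v[6]=3 ≤ 3 → i=2, swap v[2],v[6] → [3,3,3,5,5,6,4,6,6,6,3,3]
j=7: v[7]=6 > 3 → no swap
j=8: v[8]=6 > 3 → no swap
(after j=8) v = [3,3,3,5,5,6,4,6,6,6,3,3]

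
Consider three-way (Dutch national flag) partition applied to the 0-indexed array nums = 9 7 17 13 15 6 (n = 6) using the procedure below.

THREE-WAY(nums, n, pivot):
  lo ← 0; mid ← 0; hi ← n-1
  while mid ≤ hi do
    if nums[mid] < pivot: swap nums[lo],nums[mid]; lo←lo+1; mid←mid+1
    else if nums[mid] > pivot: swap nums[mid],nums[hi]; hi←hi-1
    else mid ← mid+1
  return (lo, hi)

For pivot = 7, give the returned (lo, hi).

(1, 1)

pivot = 7; lo=0, mid=0, hi=5
nums[mid]=9>7: swap nums[0],nums[5]; hi=4 → 6 7 17 13 15 9
nums[mid]=6<7: swap nums[0],nums[0]; lo=1,mid=1 → 6 7 17 13 15 9
nums[mid]=7=7: mid=2
nums[mid]=17>7: swap nums[2],nums[4]; hi=3 → 6 7 15 13 17 9
nums[mid]=15>7: swap nums[2],nums[3]; hi=2 → 6 7 13 15 17 9
nums[mid]=13>7: swap nums[2],nums[2]; hi=1 → 6 7 13 15 17 9
end: lo=1, hi=1; nums = 6 7 13 15 17 9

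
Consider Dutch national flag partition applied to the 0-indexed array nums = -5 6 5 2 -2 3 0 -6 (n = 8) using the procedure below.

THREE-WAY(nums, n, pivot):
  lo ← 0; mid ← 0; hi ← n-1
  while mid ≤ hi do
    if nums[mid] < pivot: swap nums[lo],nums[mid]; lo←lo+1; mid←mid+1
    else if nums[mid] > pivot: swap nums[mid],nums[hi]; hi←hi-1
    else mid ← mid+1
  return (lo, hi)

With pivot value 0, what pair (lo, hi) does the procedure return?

pivot = 0; lo=0, mid=0, hi=7
nums[mid]=-5<0: swap nums[0],nums[0]; lo=1,mid=1 → -5 6 5 2 -2 3 0 -6
nums[mid]=6>0: swap nums[1],nums[7]; hi=6 → -5 -6 5 2 -2 3 0 6
nums[mid]=-6<0: swap nums[1],nums[1]; lo=2,mid=2 → -5 -6 5 2 -2 3 0 6
nums[mid]=5>0: swap nums[2],nums[6]; hi=5 → -5 -6 0 2 -2 3 5 6
nums[mid]=0=0: mid=3
nums[mid]=2>0: swap nums[3],nums[5]; hi=4 → -5 -6 0 3 -2 2 5 6
nums[mid]=3>0: swap nums[3],nums[4]; hi=3 → -5 -6 0 -2 3 2 5 6
nums[mid]=-2<0: swap nums[2],nums[3]; lo=3,mid=4 → -5 -6 -2 0 3 2 5 6
end: lo=3, hi=3; nums = -5 -6 -2 0 3 2 5 6

(3, 3)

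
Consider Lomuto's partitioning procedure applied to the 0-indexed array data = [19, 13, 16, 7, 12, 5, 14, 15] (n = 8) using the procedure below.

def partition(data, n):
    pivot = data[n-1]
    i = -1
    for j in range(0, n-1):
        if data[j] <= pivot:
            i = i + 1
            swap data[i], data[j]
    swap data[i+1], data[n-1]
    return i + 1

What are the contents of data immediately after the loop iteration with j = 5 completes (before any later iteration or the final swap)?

[13, 7, 12, 5, 16, 19, 14, 15]

pivot = data[7] = 15; i = -1
j=0: data[0]=19 > 15 → no swap
j=1: data[1]=13 ≤ 15 → i=0, swap data[0],data[1] → [13, 19, 16, 7, 12, 5, 14, 15]
j=2: data[2]=16 > 15 → no swap
j=3: data[3]=7 ≤ 15 → i=1, swap data[1],data[3] → [13, 7, 16, 19, 12, 5, 14, 15]
j=4: data[4]=12 ≤ 15 → i=2, swap data[2],data[4] → [13, 7, 12, 19, 16, 5, 14, 15]
j=5: data[5]=5 ≤ 15 → i=3, swap data[3],data[5] → [13, 7, 12, 5, 16, 19, 14, 15]
(after j=5) data = [13, 7, 12, 5, 16, 19, 14, 15]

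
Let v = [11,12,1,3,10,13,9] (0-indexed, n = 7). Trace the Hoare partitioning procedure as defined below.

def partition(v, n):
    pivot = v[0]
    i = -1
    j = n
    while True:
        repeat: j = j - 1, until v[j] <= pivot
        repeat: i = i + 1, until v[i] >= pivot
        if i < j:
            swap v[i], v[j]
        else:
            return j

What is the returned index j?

3

pivot = v[0] = 11; i = -1, j = 7
j→6 (v[6]=9≤11), i→0 (v[0]=11≥11); i<j, swap → [9,12,1,3,10,13,11]
j→4 (v[4]=10≤11), i→1 (v[1]=12≥11); i<j, swap → [9,10,1,3,12,13,11]
j→3, i→4; i≥j, return j=3. v = [9,10,1,3,12,13,11]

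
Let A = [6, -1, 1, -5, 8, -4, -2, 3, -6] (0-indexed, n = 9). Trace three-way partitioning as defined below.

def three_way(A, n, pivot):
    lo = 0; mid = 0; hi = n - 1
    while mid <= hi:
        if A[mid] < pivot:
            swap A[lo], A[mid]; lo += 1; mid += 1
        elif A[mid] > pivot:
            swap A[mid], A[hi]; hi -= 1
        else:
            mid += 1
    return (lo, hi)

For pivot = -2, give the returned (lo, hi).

pivot = -2; lo=0, mid=0, hi=8
A[mid]=6>-2: swap A[0],A[8]; hi=7 → [-6, -1, 1, -5, 8, -4, -2, 3, 6]
A[mid]=-6<-2: swap A[0],A[0]; lo=1,mid=1 → [-6, -1, 1, -5, 8, -4, -2, 3, 6]
A[mid]=-1>-2: swap A[1],A[7]; hi=6 → [-6, 3, 1, -5, 8, -4, -2, -1, 6]
A[mid]=3>-2: swap A[1],A[6]; hi=5 → [-6, -2, 1, -5, 8, -4, 3, -1, 6]
A[mid]=-2=-2: mid=2
A[mid]=1>-2: swap A[2],A[5]; hi=4 → [-6, -2, -4, -5, 8, 1, 3, -1, 6]
A[mid]=-4<-2: swap A[1],A[2]; lo=2,mid=3 → [-6, -4, -2, -5, 8, 1, 3, -1, 6]
A[mid]=-5<-2: swap A[2],A[3]; lo=3,mid=4 → [-6, -4, -5, -2, 8, 1, 3, -1, 6]
A[mid]=8>-2: swap A[4],A[4]; hi=3 → [-6, -4, -5, -2, 8, 1, 3, -1, 6]
end: lo=3, hi=3; A = [-6, -4, -5, -2, 8, 1, 3, -1, 6]

(3, 3)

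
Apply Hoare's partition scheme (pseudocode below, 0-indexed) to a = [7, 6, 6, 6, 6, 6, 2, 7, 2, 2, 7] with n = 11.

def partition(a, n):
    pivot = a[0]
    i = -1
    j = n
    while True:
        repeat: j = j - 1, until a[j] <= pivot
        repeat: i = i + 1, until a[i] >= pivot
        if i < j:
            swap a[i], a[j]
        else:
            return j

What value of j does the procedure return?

pivot=7
j stops at 10 (7), i stops at 0 (7); swap ⇒ [7, 6, 6, 6, 6, 6, 2, 7, 2, 2, 7]
j stops at 9 (2), i stops at 7 (7); swap ⇒ [7, 6, 6, 6, 6, 6, 2, 2, 2, 7, 7]
j stops at 8, i stops at 9; i≥j ⇒ return 8. a=[7, 6, 6, 6, 6, 6, 2, 2, 2, 7, 7]

8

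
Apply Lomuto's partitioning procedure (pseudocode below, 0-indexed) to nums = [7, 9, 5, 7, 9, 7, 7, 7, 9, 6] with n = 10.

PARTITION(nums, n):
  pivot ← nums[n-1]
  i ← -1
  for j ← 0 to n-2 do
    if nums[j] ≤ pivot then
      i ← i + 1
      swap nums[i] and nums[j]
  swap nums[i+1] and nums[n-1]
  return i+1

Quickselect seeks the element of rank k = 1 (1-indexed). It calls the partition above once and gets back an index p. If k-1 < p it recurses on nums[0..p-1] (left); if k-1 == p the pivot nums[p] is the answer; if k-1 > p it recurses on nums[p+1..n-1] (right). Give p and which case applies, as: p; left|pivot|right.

pivot = nums[9] = 6; i = -1
j=0: nums[0]=7 > 6 → no swap
j=1: nums[1]=9 > 6 → no swap
j=2: nums[2]=5 ≤ 6 → i=0, swap nums[0],nums[2] → [5, 9, 7, 7, 9, 7, 7, 7, 9, 6]
j=3: nums[3]=7 > 6 → no swap
j=4: nums[4]=9 > 6 → no swap
j=5: nums[5]=7 > 6 → no swap
j=6: nums[6]=7 > 6 → no swap
j=7: nums[7]=7 > 6 → no swap
j=8: nums[8]=9 > 6 → no swap
final swap nums[1],nums[9] → [5, 6, 7, 7, 9, 7, 7, 7, 9, 9]; return 1
p = 1; k-1 = 0 < 1 ⇒ left

1; left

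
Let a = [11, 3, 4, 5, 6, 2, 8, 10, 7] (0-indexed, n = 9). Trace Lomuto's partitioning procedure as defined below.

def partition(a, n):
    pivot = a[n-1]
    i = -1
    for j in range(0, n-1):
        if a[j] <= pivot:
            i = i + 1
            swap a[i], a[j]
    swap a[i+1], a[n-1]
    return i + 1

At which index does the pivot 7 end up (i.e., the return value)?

5

pivot=7, i=-1
j=0: 11>7, skip
j=1: 3≤7, i=0, swap(0,1) ⇒ [3, 11, 4, 5, 6, 2, 8, 10, 7]
j=2: 4≤7, i=1, swap(1,2) ⇒ [3, 4, 11, 5, 6, 2, 8, 10, 7]
j=3: 5≤7, i=2, swap(2,3) ⇒ [3, 4, 5, 11, 6, 2, 8, 10, 7]
j=4: 6≤7, i=3, swap(3,4) ⇒ [3, 4, 5, 6, 11, 2, 8, 10, 7]
j=5: 2≤7, i=4, swap(4,5) ⇒ [3, 4, 5, 6, 2, 11, 8, 10, 7]
j=6: 8>7, skip
j=7: 10>7, skip
swap(5,8) ⇒ [3, 4, 5, 6, 2, 7, 8, 10, 11]; return 5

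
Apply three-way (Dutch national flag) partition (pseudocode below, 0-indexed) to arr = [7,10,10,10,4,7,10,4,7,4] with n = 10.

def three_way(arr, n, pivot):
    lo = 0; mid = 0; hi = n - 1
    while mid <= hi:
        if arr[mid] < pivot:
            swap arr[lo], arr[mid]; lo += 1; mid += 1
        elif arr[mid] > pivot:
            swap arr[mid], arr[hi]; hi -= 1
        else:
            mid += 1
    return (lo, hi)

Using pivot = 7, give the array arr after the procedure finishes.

[4,4,4,7,7,7,10,10,10,10]

pivot = 7; lo=0, mid=0, hi=9
arr[mid]=7=7: mid=1
arr[mid]=10>7: swap arr[1],arr[9]; hi=8 → [7,4,10,10,4,7,10,4,7,10]
arr[mid]=4<7: swap arr[0],arr[1]; lo=1,mid=2 → [4,7,10,10,4,7,10,4,7,10]
arr[mid]=10>7: swap arr[2],arr[8]; hi=7 → [4,7,7,10,4,7,10,4,10,10]
arr[mid]=7=7: mid=3
arr[mid]=10>7: swap arr[3],arr[7]; hi=6 → [4,7,7,4,4,7,10,10,10,10]
arr[mid]=4<7: swap arr[1],arr[3]; lo=2,mid=4 → [4,4,7,7,4,7,10,10,10,10]
arr[mid]=4<7: swap arr[2],arr[4]; lo=3,mid=5 → [4,4,4,7,7,7,10,10,10,10]
arr[mid]=7=7: mid=6
arr[mid]=10>7: swap arr[6],arr[6]; hi=5 → [4,4,4,7,7,7,10,10,10,10]
end: lo=3, hi=5; arr = [4,4,4,7,7,7,10,10,10,10]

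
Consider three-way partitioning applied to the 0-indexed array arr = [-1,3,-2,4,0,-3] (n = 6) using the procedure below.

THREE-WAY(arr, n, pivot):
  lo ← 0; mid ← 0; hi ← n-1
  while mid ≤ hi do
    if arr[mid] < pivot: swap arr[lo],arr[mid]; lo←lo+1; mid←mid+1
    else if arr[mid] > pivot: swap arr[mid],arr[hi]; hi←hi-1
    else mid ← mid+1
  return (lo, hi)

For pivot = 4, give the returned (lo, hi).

(5, 5)

pivot = 4; lo=0, mid=0, hi=5
arr[mid]=-1<4: swap arr[0],arr[0]; lo=1,mid=1 → [-1,3,-2,4,0,-3]
arr[mid]=3<4: swap arr[1],arr[1]; lo=2,mid=2 → [-1,3,-2,4,0,-3]
arr[mid]=-2<4: swap arr[2],arr[2]; lo=3,mid=3 → [-1,3,-2,4,0,-3]
arr[mid]=4=4: mid=4
arr[mid]=0<4: swap arr[3],arr[4]; lo=4,mid=5 → [-1,3,-2,0,4,-3]
arr[mid]=-3<4: swap arr[4],arr[5]; lo=5,mid=6 → [-1,3,-2,0,-3,4]
end: lo=5, hi=5; arr = [-1,3,-2,0,-3,4]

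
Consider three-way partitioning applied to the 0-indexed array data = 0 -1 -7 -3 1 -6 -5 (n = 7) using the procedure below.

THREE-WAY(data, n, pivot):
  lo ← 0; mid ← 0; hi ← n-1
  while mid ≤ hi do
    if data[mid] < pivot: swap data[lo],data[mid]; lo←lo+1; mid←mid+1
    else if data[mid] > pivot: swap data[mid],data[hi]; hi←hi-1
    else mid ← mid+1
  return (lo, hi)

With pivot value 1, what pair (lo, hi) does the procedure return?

pivot = 1; lo=0, mid=0, hi=6
data[mid]=0<1: swap data[0],data[0]; lo=1,mid=1 → 0 -1 -7 -3 1 -6 -5
data[mid]=-1<1: swap data[1],data[1]; lo=2,mid=2 → 0 -1 -7 -3 1 -6 -5
data[mid]=-7<1: swap data[2],data[2]; lo=3,mid=3 → 0 -1 -7 -3 1 -6 -5
data[mid]=-3<1: swap data[3],data[3]; lo=4,mid=4 → 0 -1 -7 -3 1 -6 -5
data[mid]=1=1: mid=5
data[mid]=-6<1: swap data[4],data[5]; lo=5,mid=6 → 0 -1 -7 -3 -6 1 -5
data[mid]=-5<1: swap data[5],data[6]; lo=6,mid=7 → 0 -1 -7 -3 -6 -5 1
end: lo=6, hi=6; data = 0 -1 -7 -3 -6 -5 1

(6, 6)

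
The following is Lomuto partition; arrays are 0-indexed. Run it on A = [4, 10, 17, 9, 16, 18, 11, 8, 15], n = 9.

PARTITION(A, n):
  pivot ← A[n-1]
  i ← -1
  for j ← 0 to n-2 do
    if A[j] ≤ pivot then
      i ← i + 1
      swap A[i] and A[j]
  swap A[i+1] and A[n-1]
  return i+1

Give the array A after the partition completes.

[4, 10, 9, 11, 8, 15, 17, 16, 18]

pivot=15, i=-1
j=0: 4≤15, i=0, swap(0,0) ⇒ [4, 10, 17, 9, 16, 18, 11, 8, 15]
j=1: 10≤15, i=1, swap(1,1) ⇒ [4, 10, 17, 9, 16, 18, 11, 8, 15]
j=2: 17>15, skip
j=3: 9≤15, i=2, swap(2,3) ⇒ [4, 10, 9, 17, 16, 18, 11, 8, 15]
j=4: 16>15, skip
j=5: 18>15, skip
j=6: 11≤15, i=3, swap(3,6) ⇒ [4, 10, 9, 11, 16, 18, 17, 8, 15]
j=7: 8≤15, i=4, swap(4,7) ⇒ [4, 10, 9, 11, 8, 18, 17, 16, 15]
swap(5,8) ⇒ [4, 10, 9, 11, 8, 15, 17, 16, 18]; return 5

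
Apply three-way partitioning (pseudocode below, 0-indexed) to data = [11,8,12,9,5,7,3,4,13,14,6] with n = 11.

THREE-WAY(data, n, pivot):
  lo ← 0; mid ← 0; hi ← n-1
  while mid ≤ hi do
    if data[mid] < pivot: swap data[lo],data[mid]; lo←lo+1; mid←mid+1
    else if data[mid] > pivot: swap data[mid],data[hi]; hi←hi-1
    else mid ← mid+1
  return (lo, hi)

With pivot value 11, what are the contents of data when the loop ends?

pivot = 11; lo=0, mid=0, hi=10
data[mid]=11=11: mid=1
data[mid]=8<11: swap data[0],data[1]; lo=1,mid=2 → [8,11,12,9,5,7,3,4,13,14,6]
data[mid]=12>11: swap data[2],data[10]; hi=9 → [8,11,6,9,5,7,3,4,13,14,12]
data[mid]=6<11: swap data[1],data[2]; lo=2,mid=3 → [8,6,11,9,5,7,3,4,13,14,12]
data[mid]=9<11: swap data[2],data[3]; lo=3,mid=4 → [8,6,9,11,5,7,3,4,13,14,12]
data[mid]=5<11: swap data[3],data[4]; lo=4,mid=5 → [8,6,9,5,11,7,3,4,13,14,12]
data[mid]=7<11: swap data[4],data[5]; lo=5,mid=6 → [8,6,9,5,7,11,3,4,13,14,12]
data[mid]=3<11: swap data[5],data[6]; lo=6,mid=7 → [8,6,9,5,7,3,11,4,13,14,12]
data[mid]=4<11: swap data[6],data[7]; lo=7,mid=8 → [8,6,9,5,7,3,4,11,13,14,12]
data[mid]=13>11: swap data[8],data[9]; hi=8 → [8,6,9,5,7,3,4,11,14,13,12]
data[mid]=14>11: swap data[8],data[8]; hi=7 → [8,6,9,5,7,3,4,11,14,13,12]
end: lo=7, hi=7; data = [8,6,9,5,7,3,4,11,14,13,12]

[8,6,9,5,7,3,4,11,14,13,12]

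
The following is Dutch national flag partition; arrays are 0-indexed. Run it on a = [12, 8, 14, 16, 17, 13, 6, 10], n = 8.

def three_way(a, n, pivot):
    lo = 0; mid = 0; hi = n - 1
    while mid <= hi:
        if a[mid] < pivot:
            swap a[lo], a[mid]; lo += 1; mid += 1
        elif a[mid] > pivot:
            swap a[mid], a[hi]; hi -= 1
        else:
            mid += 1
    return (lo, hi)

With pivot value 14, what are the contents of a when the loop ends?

pivot = 14; lo=0, mid=0, hi=7
a[mid]=12<14: swap a[0],a[0]; lo=1,mid=1 → [12, 8, 14, 16, 17, 13, 6, 10]
a[mid]=8<14: swap a[1],a[1]; lo=2,mid=2 → [12, 8, 14, 16, 17, 13, 6, 10]
a[mid]=14=14: mid=3
a[mid]=16>14: swap a[3],a[7]; hi=6 → [12, 8, 14, 10, 17, 13, 6, 16]
a[mid]=10<14: swap a[2],a[3]; lo=3,mid=4 → [12, 8, 10, 14, 17, 13, 6, 16]
a[mid]=17>14: swap a[4],a[6]; hi=5 → [12, 8, 10, 14, 6, 13, 17, 16]
a[mid]=6<14: swap a[3],a[4]; lo=4,mid=5 → [12, 8, 10, 6, 14, 13, 17, 16]
a[mid]=13<14: swap a[4],a[5]; lo=5,mid=6 → [12, 8, 10, 6, 13, 14, 17, 16]
end: lo=5, hi=5; a = [12, 8, 10, 6, 13, 14, 17, 16]

[12, 8, 10, 6, 13, 14, 17, 16]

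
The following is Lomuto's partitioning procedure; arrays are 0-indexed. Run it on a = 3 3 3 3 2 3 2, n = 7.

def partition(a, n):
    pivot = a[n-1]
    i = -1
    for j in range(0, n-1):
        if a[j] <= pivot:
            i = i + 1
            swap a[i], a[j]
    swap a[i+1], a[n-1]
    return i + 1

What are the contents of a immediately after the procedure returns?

2 2 3 3 3 3 3

pivot = a[6] = 2; i = -1
j=0: a[0]=3 > 2 → no swap
j=1: a[1]=3 > 2 → no swap
j=2: a[2]=3 > 2 → no swap
j=3: a[3]=3 > 2 → no swap
j=4: a[4]=2 ≤ 2 → i=0, swap a[0],a[4] → 2 3 3 3 3 3 2
j=5: a[5]=3 > 2 → no swap
final swap a[1],a[6] → 2 2 3 3 3 3 3; return 1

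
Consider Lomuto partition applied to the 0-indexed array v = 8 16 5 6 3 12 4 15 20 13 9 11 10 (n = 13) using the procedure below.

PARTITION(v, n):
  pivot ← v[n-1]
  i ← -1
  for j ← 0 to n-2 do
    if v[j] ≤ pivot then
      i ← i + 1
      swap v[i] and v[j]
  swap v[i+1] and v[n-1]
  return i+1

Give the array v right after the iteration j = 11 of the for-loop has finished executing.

pivot = v[12] = 10; i = -1
j=0: v[0]=8 ≤ 10 → i=0, swap v[0],v[0] (no change) → 8 16 5 6 3 12 4 15 20 13 9 11 10
j=1: v[1]=16 > 10 → no swap
j=2: v[2]=5 ≤ 10 → i=1, swap v[1],v[2] → 8 5 16 6 3 12 4 15 20 13 9 11 10
j=3: v[3]=6 ≤ 10 → i=2, swap v[2],v[3] → 8 5 6 16 3 12 4 15 20 13 9 11 10
j=4: v[4]=3 ≤ 10 → i=3, swap v[3],v[4] → 8 5 6 3 16 12 4 15 20 13 9 11 10
j=5: v[5]=12 > 10 → no swap
j=6: v[6]=4 ≤ 10 → i=4, swap v[4],v[6] → 8 5 6 3 4 12 16 15 20 13 9 11 10
j=7: v[7]=15 > 10 → no swap
j=8: v[8]=20 > 10 → no swap
j=9: v[9]=13 > 10 → no swap
j=10: v[10]=9 ≤ 10 → i=5, swap v[5],v[10] → 8 5 6 3 4 9 16 15 20 13 12 11 10
j=11: v[11]=11 > 10 → no swap
(after j=11) v = 8 5 6 3 4 9 16 15 20 13 12 11 10

8 5 6 3 4 9 16 15 20 13 12 11 10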